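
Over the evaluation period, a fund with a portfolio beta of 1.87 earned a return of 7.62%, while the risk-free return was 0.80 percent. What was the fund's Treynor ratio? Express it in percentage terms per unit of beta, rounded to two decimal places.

3.65%

Treynor = (R_P − R_f) / β_P = (7.62% − 0.80%) / 1.8700 = 6.82% / 1.8700 = 3.65%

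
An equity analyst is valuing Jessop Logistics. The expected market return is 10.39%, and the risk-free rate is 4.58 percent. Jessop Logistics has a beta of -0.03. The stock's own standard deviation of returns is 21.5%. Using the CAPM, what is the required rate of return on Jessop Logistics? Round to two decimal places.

4.41%

Market risk premium = E(R_m) − R_f = 10.39% − 4.58% = 5.81%
E(R) = R_f + β × MRP = 4.58% + -0.03 × 5.81% = 4.41%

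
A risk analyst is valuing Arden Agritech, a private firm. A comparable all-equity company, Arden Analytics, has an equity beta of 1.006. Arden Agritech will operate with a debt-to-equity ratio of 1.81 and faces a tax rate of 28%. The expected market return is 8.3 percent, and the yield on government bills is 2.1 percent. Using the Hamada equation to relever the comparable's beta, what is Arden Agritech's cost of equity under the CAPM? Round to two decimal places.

β_L = β_U × [1 + (1 − t)(D/E)] = 1.006 × [1 + (1 − 0.28) × 1.81]
    = 1.006 × [1 + 0.72 × 1.81] = 1.006 × 2.3032 = 2.3170
MRP = 8.3% − 2.1% = 6.20%
E(R) = R_f + β_L × MRP = 2.1% + 2.3170 × 6.2% = 16.47%

16.47%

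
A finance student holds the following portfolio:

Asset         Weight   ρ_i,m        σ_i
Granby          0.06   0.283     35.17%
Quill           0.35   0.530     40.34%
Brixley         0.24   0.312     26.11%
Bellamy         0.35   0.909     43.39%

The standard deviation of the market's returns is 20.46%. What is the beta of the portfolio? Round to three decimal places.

1.165

β_Granby = 0.283 × 35.17% / 20.46% = 0.4865
β_Quill = 0.530 × 40.34% / 20.46% = 1.0450
β_Brixley = 0.312 × 26.11% / 20.46% = 0.3982
β_Bellamy = 0.909 × 43.39% / 20.46% = 1.9277
β_P = Σ w_i β_i = 0.06×0.4865 + 0.35×1.0450 + 0.24×0.3982 + 0.35×1.9277 = 1.1652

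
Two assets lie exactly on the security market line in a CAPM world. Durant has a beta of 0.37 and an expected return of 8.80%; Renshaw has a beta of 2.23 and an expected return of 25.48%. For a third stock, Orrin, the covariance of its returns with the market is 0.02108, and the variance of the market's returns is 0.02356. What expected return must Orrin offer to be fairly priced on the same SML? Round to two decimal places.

MRP = (25.48% − 8.80%) / (2.23 − 0.37) = 8.9677%
R_f = 8.80% − 0.37 × 8.9677% = 5.4820%
β_Orrin = Cov / Var(R_m) = 0.02108 / 0.02356 = 0.8947
E(R_Orrin) = R_f + β × MRP = 5.4820% + 0.8947 × 8.9677% = 13.51%

13.51%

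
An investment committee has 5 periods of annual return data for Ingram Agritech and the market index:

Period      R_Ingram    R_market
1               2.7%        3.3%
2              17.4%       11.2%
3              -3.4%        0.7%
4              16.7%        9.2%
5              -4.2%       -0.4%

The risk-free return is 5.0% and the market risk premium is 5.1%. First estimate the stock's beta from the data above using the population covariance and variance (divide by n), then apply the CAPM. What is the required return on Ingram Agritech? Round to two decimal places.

Mean R_i = (2.7 + 17.4 − 3.4 + 16.7 − 4.2) / 5 = 5.8400%
Mean R_m = (3.3 + 11.2 + 0.7 + 9.2 − 0.4) / 5 = 4.8000%
Σ(R_i − R̄_i)(R_m − R̄_m) = 216.5700  ⇒  Cov = 216.5700 / 5 = 43.3140
Σ(R_m − R̄_m)² = 106.4200  ⇒  Var(R_m) = 106.4200 / 5 = 21.2840
β = Cov / Var(R_m) = 43.3140 / 21.2840 = 2.0350
E(R) = R_f + β × MRP = 5.0% + 2.0350 × 5.1% = 15.38%

15.38%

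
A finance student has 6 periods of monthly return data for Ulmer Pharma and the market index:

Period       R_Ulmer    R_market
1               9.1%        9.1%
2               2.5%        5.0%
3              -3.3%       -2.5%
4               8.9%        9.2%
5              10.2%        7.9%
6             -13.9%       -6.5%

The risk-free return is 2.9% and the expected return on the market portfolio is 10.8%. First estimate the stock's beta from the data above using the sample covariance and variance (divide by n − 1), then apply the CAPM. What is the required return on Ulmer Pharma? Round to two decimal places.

Mean R_i = (9.1 + 2.5 − 3.3 + 8.9 + 10.2 − 13.9) / 6 = 2.2500%
Mean R_m = (9.1 + 5.0 − 2.5 + 9.2 + 7.9 − 6.5) / 6 = 3.7000%
Σ(R_i − R̄_i)(R_m − R̄_m) = 306.4200  ⇒  Cov = 306.4200 / 5 = 61.2840
Σ(R_m − R̄_m)² = 221.2200  ⇒  Var(R_m) = 221.2200 / 5 = 44.2440
β = Cov / Var(R_m) = 61.2840 / 44.2440 = 1.3851
MRP = 10.8% − 2.9% = 7.90%
E(R) = R_f + β × MRP = 2.9% + 1.3851 × 7.9% = 13.84%

13.84%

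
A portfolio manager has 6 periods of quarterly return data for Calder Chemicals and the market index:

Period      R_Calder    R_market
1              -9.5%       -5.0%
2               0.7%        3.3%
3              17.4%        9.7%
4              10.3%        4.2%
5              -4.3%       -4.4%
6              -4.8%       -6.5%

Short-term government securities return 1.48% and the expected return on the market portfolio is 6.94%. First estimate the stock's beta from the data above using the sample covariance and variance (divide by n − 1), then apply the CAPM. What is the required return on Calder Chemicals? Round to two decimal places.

Mean R_i = (-9.5 + 0.7 + 17.4 + 10.3 − 4.3 − 4.8) / 6 = 1.6333%
Mean R_m = (-5.0 + 3.3 + 9.7 + 4.2 − 4.4 − 6.5) / 6 = 0.2167%
Σ(R_i − R̄_i)(R_m − R̄_m) = 309.8467  ⇒  Cov = 309.8467 / 5 = 61.9693
Σ(R_m − R̄_m)² = 208.9483  ⇒  Var(R_m) = 208.9483 / 5 = 41.7897
β = Cov / Var(R_m) = 61.9693 / 41.7897 = 1.4829
MRP = 6.94% − 1.48% = 5.46%
E(R) = R_f + β × MRP = 1.48% + 1.4829 × 5.46% = 9.58%

9.58%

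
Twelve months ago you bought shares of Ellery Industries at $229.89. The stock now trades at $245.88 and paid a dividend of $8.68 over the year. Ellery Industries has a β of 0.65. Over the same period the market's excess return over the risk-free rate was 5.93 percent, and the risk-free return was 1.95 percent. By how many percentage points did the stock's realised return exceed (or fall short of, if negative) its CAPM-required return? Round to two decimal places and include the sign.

Realised HPR = (P1 + D1 − P0) / P0 = (245.88 + 8.68 − 229.89) / 229.89 = 24.67 / 229.89 = 10.7312%
CAPM required = R_f + β·MRP = 1.95% + 0.65 × 5.93% = 5.8045%
α = realised − required = 10.7312% − 5.8045% = +4.93%

+4.93%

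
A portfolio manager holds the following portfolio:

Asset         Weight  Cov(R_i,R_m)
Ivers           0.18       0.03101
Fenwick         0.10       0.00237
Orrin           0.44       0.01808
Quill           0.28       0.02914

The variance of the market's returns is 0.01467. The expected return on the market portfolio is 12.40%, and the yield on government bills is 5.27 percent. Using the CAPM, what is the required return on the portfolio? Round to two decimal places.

β_Ivers = 0.03101 / 0.01467 = 2.1138
β_Fenwick = 0.00237 / 0.01467 = 0.1616
β_Orrin = 0.01808 / 0.01467 = 1.2324
β_Quill = 0.02914 / 0.01467 = 1.9864
β_P = Σ w_i β_i = 0.18×2.1138 + 0.10×0.1616 + 0.44×1.2324 + 0.28×1.9864 = 1.4951
MRP = 12.40% − 5.27% = 7.13%
E(R_P) = R_f + β_P × MRP = 5.27% + 1.4951 × 7.13% = 15.93%

15.93%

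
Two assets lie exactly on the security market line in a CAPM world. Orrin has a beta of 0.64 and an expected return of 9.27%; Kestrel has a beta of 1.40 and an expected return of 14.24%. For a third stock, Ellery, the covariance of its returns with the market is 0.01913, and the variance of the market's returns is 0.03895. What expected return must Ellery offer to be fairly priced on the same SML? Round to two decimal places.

8.30%

MRP = (14.24% − 9.27%) / (1.40 − 0.64) = 6.5395%
R_f = 9.27% − 0.64 × 6.5395% = 5.0847%
β_Ellery = Cov / Var(R_m) = 0.01913 / 0.03895 = 0.4911
E(R_Ellery) = R_f + β × MRP = 5.0847% + 0.4911 × 6.5395% = 8.30%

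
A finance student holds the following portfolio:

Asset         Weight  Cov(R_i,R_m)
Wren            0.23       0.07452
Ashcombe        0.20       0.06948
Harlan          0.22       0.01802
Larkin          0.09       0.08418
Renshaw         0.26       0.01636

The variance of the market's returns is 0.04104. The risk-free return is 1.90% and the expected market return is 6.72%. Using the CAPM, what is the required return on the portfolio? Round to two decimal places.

7.40%

β_Wren = 0.07452 / 0.04104 = 1.8158
β_Ashcombe = 0.06948 / 0.04104 = 1.6930
β_Harlan = 0.01802 / 0.04104 = 0.4391
β_Larkin = 0.08418 / 0.04104 = 2.0512
β_Renshaw = 0.01636 / 0.04104 = 0.3986
β_P = Σ w_i β_i = 0.23×1.8158 + 0.20×1.6930 + 0.22×0.4391 + 0.09×2.0512 + 0.26×0.3986 = 1.1411
MRP = 6.72% − 1.90% = 4.82%
E(R_P) = R_f + β_P × MRP = 1.90% + 1.1411 × 4.82% = 7.40%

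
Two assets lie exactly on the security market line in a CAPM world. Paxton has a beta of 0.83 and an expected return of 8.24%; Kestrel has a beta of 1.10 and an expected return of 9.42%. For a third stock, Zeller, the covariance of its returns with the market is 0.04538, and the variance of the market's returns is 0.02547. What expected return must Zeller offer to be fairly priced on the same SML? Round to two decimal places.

MRP = (9.42% − 8.24%) / (1.10 − 0.83) = 4.3704%
R_f = 8.24% − 0.83 × 4.3704% = 4.6126%
β_Zeller = Cov / Var(R_m) = 0.04538 / 0.02547 = 1.7817
E(R_Zeller) = R_f + β × MRP = 4.6126% + 1.7817 × 4.3704% = 12.40%

12.40%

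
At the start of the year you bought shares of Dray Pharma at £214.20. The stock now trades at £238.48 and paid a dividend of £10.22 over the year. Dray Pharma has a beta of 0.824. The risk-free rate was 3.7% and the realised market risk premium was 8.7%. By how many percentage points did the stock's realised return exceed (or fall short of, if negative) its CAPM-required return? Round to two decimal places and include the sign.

+5.24%

Realised HPR = (P1 + D1 − P0) / P0 = (238.48 + 10.22 − 214.20) / 214.20 = 34.50 / 214.20 = 16.1064%
CAPM required = R_f + β·MRP = 3.7% + 0.824 × 8.7% = 10.8688%
α = realised − required = 16.1064% − 10.8688% = +5.24%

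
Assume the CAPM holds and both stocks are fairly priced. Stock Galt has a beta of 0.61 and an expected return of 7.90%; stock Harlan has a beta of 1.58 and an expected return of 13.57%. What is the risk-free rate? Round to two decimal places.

Both satisfy E(R) = R_f + β·MRP, so the slope of the SML is
MRP = (13.57% − 7.90%) / (1.58 − 0.61) = 5.67% / 0.97 = 5.8454%
R_f = E(R_Galt) − β_Galt·MRP = 7.90% − 0.61 × 5.8454% = 4.3343%

4.33%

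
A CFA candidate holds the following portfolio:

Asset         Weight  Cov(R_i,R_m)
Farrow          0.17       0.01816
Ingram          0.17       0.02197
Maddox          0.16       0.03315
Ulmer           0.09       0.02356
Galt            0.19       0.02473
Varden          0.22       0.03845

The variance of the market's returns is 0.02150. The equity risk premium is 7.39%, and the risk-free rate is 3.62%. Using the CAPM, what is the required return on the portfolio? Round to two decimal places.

13.04%

β_Farrow = 0.01816 / 0.02150 = 0.8447
β_Ingram = 0.02197 / 0.02150 = 1.0219
β_Maddox = 0.03315 / 0.02150 = 1.5419
β_Ulmer = 0.02356 / 0.02150 = 1.0958
β_Galt = 0.02473 / 0.02150 = 1.1502
β_Varden = 0.03845 / 0.02150 = 1.7884
β_P = Σ w_i β_i = 0.17×0.8447 + 0.17×1.0219 + 0.16×1.5419 + 0.09×1.0958 + 0.19×1.1502 + 0.22×1.7884 = 1.2746
E(R_P) = R_f + β_P × MRP = 3.62% + 1.2746 × 7.39% = 13.04%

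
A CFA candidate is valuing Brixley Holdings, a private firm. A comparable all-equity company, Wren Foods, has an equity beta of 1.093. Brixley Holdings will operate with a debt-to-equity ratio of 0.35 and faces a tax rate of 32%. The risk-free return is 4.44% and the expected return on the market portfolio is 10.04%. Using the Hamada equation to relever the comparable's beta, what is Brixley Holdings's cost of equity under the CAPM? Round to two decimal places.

12.02%

β_L = β_U × [1 + (1 − t)(D/E)] = 1.093 × [1 + (1 − 0.32) × 0.35]
    = 1.093 × [1 + 0.68 × 0.35] = 1.093 × 1.2380 = 1.3531
MRP = 10.04% − 4.44% = 5.60%
E(R) = R_f + β_L × MRP = 4.44% + 1.3531 × 5.60% = 12.02%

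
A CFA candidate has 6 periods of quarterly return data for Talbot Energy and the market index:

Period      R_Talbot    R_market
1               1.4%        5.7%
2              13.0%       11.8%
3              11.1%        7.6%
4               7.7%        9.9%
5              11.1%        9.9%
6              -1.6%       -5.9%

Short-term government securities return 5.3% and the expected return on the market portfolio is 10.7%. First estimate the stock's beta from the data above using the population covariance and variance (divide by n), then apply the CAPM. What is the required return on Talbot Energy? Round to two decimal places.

Mean R_i = (1.4 + 13.0 + 11.1 + 7.7 + 11.1 − 1.6) / 6 = 7.1167%
Mean R_m = (5.7 + 11.8 + 7.6 + 9.9 + 9.9 − 5.9) / 6 = 6.5000%
Σ(R_i − R̄_i)(R_m − R̄_m) = 163.7500  ⇒  Cov = 163.7500 / 6 = 27.2917
Σ(R_m − R̄_m)² = 206.8200  ⇒  Var(R_m) = 206.8200 / 6 = 34.4700
β = Cov / Var(R_m) = 27.2917 / 34.4700 = 0.7918
MRP = 10.7% − 5.3% = 5.40%
E(R) = R_f + β × MRP = 5.3% + 0.7918 × 5.4% = 9.58%

9.58%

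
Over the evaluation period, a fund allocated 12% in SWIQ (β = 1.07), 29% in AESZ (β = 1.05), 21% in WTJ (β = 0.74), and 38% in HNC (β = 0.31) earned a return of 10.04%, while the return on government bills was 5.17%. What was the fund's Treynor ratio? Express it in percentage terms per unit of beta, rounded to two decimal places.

6.90%

β_P = 0.12×1.07 + 0.29×1.05 + 0.21×0.74 + 0.38×0.31 = 0.7061
Treynor = (R_P − R_f) / β_P = (10.04% − 5.17%) / 0.7061 = 4.87% / 0.7061 = 6.90%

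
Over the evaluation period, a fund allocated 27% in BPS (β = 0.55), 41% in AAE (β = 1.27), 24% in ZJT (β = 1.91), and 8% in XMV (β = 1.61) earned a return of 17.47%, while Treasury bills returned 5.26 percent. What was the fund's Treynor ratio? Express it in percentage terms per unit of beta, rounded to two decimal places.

β_P = 0.27×0.55 + 0.41×1.27 + 0.24×1.91 + 0.08×1.61 = 1.2564
Treynor = (R_P − R_f) / β_P = (17.47% − 5.26%) / 1.2564 = 12.21% / 1.2564 = 9.72%

9.72%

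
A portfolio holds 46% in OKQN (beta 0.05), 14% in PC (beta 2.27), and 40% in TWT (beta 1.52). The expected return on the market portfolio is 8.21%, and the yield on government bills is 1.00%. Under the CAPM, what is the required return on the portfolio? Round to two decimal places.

β_P = Σ w_i β_i = 0.46×0.05 + 0.14×2.27 + 0.40×1.52 = 0.9488
MRP = 8.21% − 1.00% = 7.21%
E(R_P) = R_f + β_P × MRP = 1.00% + 0.9488 × 7.21% = 7.84%

7.84%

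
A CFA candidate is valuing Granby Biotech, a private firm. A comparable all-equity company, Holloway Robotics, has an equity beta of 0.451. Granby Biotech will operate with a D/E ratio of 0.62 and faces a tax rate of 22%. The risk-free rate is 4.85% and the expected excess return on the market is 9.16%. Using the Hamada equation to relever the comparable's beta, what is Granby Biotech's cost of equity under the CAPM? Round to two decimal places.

β_L = β_U × [1 + (1 − t)(D/E)] = 0.451 × [1 + (1 − 0.22) × 0.62]
    = 0.451 × [1 + 0.78 × 0.62] = 0.451 × 1.4836 = 0.6691
E(R) = R_f + β_L × MRP = 4.85% + 0.6691 × 9.16% = 10.98%

10.98%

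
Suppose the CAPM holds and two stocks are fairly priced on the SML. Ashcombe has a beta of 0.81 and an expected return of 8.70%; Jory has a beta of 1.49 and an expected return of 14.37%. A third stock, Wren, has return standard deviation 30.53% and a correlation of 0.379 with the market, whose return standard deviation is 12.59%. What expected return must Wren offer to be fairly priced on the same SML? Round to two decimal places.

MRP = (14.37% − 8.70%) / (1.49 − 0.81) = 8.3382%
R_f = 8.70% − 0.81 × 8.3382% = 1.9461%
β_Wren = ρ·σ_i/σ_m = 0.379 × 30.53 / 12.59 = 0.9191
E(R_Wren) = R_f + β × MRP = 1.9461% + 0.9191 × 8.3382% = 9.61%

9.61%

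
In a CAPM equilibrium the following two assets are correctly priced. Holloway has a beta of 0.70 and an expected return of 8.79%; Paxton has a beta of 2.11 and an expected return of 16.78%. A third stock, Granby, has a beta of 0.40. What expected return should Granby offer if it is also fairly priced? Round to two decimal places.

MRP (SML slope) = (16.78% − 8.79%) / (2.11 − 0.70) = 7.99% / 1.41 = 5.6667%
R_f (intercept) = 8.79% − 0.70 × 5.6667% = 4.8233%
E(R_Granby) = R_f + β × MRP = 4.8233% + 0.40 × 5.6667% = 7.09%

7.09%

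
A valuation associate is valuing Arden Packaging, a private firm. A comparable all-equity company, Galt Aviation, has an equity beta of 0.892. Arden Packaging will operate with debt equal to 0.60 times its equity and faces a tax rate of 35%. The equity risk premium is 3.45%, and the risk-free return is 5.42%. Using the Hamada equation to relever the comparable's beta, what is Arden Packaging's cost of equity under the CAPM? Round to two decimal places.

9.70%

β_L = β_U × [1 + (1 − t)(D/E)] = 0.892 × [1 + (1 − 0.35) × 0.60]
    = 0.892 × [1 + 0.65 × 0.60] = 0.892 × 1.3900 = 1.2399
E(R) = R_f + β_L × MRP = 5.42% + 1.2399 × 3.45% = 9.70%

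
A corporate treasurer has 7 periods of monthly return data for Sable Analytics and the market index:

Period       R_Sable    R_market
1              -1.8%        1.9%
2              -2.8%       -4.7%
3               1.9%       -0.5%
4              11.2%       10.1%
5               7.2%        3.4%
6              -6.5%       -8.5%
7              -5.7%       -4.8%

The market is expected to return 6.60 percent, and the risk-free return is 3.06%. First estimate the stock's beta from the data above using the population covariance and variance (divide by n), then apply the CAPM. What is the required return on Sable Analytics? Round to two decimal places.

Mean R_i = (-1.8 − 2.8 + 1.9 + 11.2 + 7.2 − 6.5 − 5.7) / 7 = 0.5000%
Mean R_m = (1.9 − 4.7 − 0.5 + 10.1 + 3.4 − 8.5 − 4.8) / 7 = -0.4429%
Σ(R_i − R̄_i)(R_m − R̄_m) = 230.5500  ⇒  Cov = 230.5500 / 7 = 32.9357
Σ(R_m − R̄_m)² = 233.4371  ⇒  Var(R_m) = 233.4371 / 7 = 33.3482
β = Cov / Var(R_m) = 32.9357 / 33.3482 = 0.9876
MRP = 6.60% − 3.06% = 3.54%
E(R) = R_f + β × MRP = 3.06% + 0.9876 × 3.54% = 6.56%

6.56%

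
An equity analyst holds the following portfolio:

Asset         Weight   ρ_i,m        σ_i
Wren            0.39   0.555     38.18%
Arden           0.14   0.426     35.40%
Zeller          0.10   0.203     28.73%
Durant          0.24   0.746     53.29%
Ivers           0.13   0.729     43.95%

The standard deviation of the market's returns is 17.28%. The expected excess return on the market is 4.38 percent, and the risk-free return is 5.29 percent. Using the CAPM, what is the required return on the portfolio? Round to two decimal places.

β_Wren = 0.555 × 38.18% / 17.28% = 1.2263
β_Arden = 0.426 × 35.40% / 17.28% = 0.8727
β_Zeller = 0.203 × 28.73% / 17.28% = 0.3375
β_Durant = 0.746 × 53.29% / 17.28% = 2.3006
β_Ivers = 0.729 × 43.95% / 17.28% = 1.8541
β_P = Σ w_i β_i = 0.39×1.2263 + 0.14×0.8727 + 0.10×0.3375 + 0.24×2.3006 + 0.13×1.8541 = 1.4274
E(R_P) = R_f + β_P × MRP = 5.29% + 1.4274 × 4.38% = 11.54%

11.54%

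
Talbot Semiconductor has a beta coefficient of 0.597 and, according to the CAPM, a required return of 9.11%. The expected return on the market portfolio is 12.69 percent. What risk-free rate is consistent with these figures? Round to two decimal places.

3.81%

E(R) = R_f + β(E(R_m) − R_f) = R_f(1 − β) + β·E(R_m)
9.11% = R_f × (1 − 0.597) + 0.597 × 12.69%
9.11% = R_f × 0.403 + 7.57593%
R_f = (9.11% − 7.57593%) / 0.403 = 3.81%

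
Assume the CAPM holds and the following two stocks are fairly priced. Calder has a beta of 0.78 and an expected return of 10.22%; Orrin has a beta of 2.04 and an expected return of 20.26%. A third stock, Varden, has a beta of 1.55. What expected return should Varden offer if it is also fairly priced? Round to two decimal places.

MRP (SML slope) = (20.26% − 10.22%) / (2.04 − 0.78) = 10.04% / 1.26 = 7.9683%
R_f (intercept) = 10.22% − 0.78 × 7.9683% = 4.0047%
E(R_Varden) = R_f + β × MRP = 4.0047% + 1.55 × 7.9683% = 16.36%

16.36%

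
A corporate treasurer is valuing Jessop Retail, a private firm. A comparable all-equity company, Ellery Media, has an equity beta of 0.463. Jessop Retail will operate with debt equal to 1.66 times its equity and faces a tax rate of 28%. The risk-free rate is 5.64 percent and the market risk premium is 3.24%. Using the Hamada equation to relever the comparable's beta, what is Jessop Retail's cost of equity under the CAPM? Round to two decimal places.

β_L = β_U × [1 + (1 − t)(D/E)] = 0.463 × [1 + (1 − 0.28) × 1.66]
    = 0.463 × [1 + 0.72 × 1.66] = 0.463 × 2.1952 = 1.0164
E(R) = R_f + β_L × MRP = 5.64% + 1.0164 × 3.24% = 8.93%

8.93%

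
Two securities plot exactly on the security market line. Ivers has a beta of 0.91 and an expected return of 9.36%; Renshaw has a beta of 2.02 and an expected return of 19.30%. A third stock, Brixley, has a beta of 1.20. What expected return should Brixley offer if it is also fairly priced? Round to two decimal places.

11.96%

MRP (SML slope) = (19.30% − 9.36%) / (2.02 − 0.91) = 9.94% / 1.11 = 8.9550%
R_f (intercept) = 9.36% − 0.91 × 8.9550% = 1.2110%
E(R_Brixley) = R_f + β × MRP = 1.2110% + 1.20 × 8.9550% = 11.96%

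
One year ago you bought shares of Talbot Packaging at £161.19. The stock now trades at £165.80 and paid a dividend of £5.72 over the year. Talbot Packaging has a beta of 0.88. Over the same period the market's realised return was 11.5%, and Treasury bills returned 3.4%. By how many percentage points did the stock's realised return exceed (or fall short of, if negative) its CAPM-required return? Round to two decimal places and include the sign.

-4.12%

Realised HPR = (P1 + D1 − P0) / P0 = (165.80 + 5.72 − 161.19) / 161.19 = 10.33 / 161.19 = 6.4086%
MRP = 11.5% − 3.4% = 8.10%
CAPM required = R_f + β·MRP = 3.4% + 0.88 × 8.1% = 10.5280%
α = realised − required = 6.4086% − 10.5280% = -4.12%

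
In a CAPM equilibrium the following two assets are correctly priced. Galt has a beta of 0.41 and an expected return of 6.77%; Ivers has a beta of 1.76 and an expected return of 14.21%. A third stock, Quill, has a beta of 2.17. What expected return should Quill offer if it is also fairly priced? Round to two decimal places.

16.47%

MRP (SML slope) = (14.21% − 6.77%) / (1.76 − 0.41) = 7.44% / 1.35 = 5.5111%
R_f (intercept) = 6.77% − 0.41 × 5.5111% = 4.5104%
E(R_Quill) = R_f + β × MRP = 4.5104% + 2.17 × 5.5111% = 16.47%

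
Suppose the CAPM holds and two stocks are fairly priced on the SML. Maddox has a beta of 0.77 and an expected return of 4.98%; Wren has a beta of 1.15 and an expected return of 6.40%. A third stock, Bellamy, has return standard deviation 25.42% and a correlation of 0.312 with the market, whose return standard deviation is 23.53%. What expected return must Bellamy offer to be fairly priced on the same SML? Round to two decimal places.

MRP = (6.40% − 4.98%) / (1.15 − 0.77) = 3.7368%
R_f = 4.98% − 0.77 × 3.7368% = 2.1027%
β_Bellamy = ρ·σ_i/σ_m = 0.312 × 25.42 / 23.53 = 0.3371
E(R_Bellamy) = R_f + β × MRP = 2.1027% + 0.3371 × 3.7368% = 3.36%

3.36%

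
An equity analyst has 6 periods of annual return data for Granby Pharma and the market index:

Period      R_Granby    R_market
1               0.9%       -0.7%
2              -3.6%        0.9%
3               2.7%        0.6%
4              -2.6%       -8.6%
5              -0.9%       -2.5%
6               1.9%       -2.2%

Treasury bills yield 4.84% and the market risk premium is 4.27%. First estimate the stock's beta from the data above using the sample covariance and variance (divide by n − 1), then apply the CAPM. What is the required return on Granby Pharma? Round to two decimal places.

5.88%

Mean R_i = (0.9 − 3.6 + 2.7 − 2.6 − 0.9 + 1.9) / 6 = -0.2667%
Mean R_m = (-0.7 + 0.9 + 0.6 − 8.6 − 2.5 − 2.2) / 6 = -2.0833%
Σ(R_i − R̄_i)(R_m − R̄_m) = 14.8467  ⇒  Cov = 14.8467 / 5 = 2.9693
Σ(R_m − R̄_m)² = 60.6683  ⇒  Var(R_m) = 60.6683 / 5 = 12.1337
β = Cov / Var(R_m) = 2.9693 / 12.1337 = 0.2447
E(R) = R_f + β × MRP = 4.84% + 0.2447 × 4.27% = 5.88%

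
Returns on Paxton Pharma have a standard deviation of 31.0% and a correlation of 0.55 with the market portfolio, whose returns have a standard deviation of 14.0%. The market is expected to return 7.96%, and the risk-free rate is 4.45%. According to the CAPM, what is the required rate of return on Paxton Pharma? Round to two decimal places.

8.72%

β = ρ × σ_i / σ_m = 0.55 × 31.0% / 14.0% = 1.2179
MRP = 7.96% − 4.45% = 3.51%
E(R) = 4.45% + 1.2179 × 3.51% = 8.72%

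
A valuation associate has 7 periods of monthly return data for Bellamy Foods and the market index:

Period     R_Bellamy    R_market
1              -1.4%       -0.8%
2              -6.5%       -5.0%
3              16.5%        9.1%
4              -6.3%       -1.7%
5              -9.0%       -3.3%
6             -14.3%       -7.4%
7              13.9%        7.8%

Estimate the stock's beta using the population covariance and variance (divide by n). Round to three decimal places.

1.840

Mean R_i = (-1.4 − 6.5 + 16.5 − 6.3 − 9.0 − 14.3 + 13.9) / 7 = -1.0143%
Mean R_m = (-0.8 − 5.0 + 9.1 − 1.7 − 3.3 − 7.4 + 7.8) / 7 = -0.1857%
Σ(R_i − R̄_i)(R_m − R̄_m) = 437.1014  ⇒  Cov = 437.1014 / 7 = 62.4431
Σ(R_m − R̄_m)² = 237.5886  ⇒  Var(R_m) = 237.5886 / 7 = 33.9412
β = Cov / Var(R_m) = 62.4431 / 33.9412 = 1.8397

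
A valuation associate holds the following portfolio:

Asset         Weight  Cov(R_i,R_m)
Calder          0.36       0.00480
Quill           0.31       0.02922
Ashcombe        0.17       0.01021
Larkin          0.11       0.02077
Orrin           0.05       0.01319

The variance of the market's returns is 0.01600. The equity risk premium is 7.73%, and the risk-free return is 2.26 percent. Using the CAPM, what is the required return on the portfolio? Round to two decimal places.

β_Calder = 0.00480 / 0.01600 = 0.3000
β_Quill = 0.02922 / 0.01600 = 1.8263
β_Ashcombe = 0.01021 / 0.01600 = 0.6381
β_Larkin = 0.02077 / 0.01600 = 1.2981
β_Orrin = 0.01319 / 0.01600 = 0.8244
β_P = Σ w_i β_i = 0.36×0.3000 + 0.31×1.8263 + 0.17×0.6381 + 0.11×1.2981 + 0.05×0.8244 = 0.9666
E(R_P) = R_f + β_P × MRP = 2.26% + 0.9666 × 7.73% = 9.73%

9.73%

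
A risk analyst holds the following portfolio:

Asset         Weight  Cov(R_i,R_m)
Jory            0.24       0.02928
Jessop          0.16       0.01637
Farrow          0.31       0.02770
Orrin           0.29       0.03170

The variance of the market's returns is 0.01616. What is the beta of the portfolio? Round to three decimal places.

1.697

β_Jory = 0.02928 / 0.01616 = 1.8119
β_Jessop = 0.01637 / 0.01616 = 1.0130
β_Farrow = 0.02770 / 0.01616 = 1.7141
β_Orrin = 0.03170 / 0.01616 = 1.9616
β_P = Σ w_i β_i = 0.24×1.8119 + 0.16×1.0130 + 0.31×1.7141 + 0.29×1.9616 = 1.6972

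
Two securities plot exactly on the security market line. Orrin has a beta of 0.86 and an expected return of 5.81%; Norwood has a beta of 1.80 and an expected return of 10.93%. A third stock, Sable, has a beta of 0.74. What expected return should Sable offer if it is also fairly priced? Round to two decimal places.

MRP (SML slope) = (10.93% − 5.81%) / (1.80 − 0.86) = 5.12% / 0.94 = 5.4468%
R_f (intercept) = 5.81% − 0.86 × 5.4468% = 1.1258%
E(R_Sable) = R_f + β × MRP = 1.1258% + 0.74 × 5.4468% = 5.16%

5.16%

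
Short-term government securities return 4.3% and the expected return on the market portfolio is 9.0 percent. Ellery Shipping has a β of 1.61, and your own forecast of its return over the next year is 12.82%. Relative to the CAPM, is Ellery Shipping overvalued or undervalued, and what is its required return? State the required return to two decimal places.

Undervalued; required return 11.87%

MRP = 9.0% − 4.3% = 4.70%
Required return = R_f + β·MRP = 4.3% + 1.61 × 4.7% = 11.87%
Forecast 12.82% > required 11.87% → the stock plots above the SML → undervalued.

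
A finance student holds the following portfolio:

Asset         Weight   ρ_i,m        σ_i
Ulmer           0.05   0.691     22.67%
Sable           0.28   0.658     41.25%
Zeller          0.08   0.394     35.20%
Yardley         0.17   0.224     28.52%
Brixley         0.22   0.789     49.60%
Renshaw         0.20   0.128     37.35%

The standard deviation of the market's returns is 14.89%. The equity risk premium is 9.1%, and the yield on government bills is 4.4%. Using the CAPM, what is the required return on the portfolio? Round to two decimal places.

β_Ulmer = 0.691 × 22.67% / 14.89% = 1.0520
β_Sable = 0.658 × 41.25% / 14.89% = 1.8229
β_Zeller = 0.394 × 35.20% / 14.89% = 0.9314
β_Yardley = 0.224 × 28.52% / 14.89% = 0.4290
β_Brixley = 0.789 × 49.60% / 14.89% = 2.6282
β_Renshaw = 0.128 × 37.35% / 14.89% = 0.3211
β_P = Σ w_i β_i = 0.05×1.0520 + 0.28×1.8229 + 0.08×0.9314 + 0.17×0.4290 + 0.22×2.6282 + 0.20×0.3211 = 1.3529
E(R_P) = R_f + β_P × MRP = 4.4% + 1.3529 × 9.1% = 16.71%

16.71%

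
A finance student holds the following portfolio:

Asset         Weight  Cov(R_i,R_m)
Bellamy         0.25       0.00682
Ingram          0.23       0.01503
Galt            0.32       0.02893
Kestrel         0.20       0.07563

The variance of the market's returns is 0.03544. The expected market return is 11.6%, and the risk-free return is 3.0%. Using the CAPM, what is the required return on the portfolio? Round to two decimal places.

β_Bellamy = 0.00682 / 0.03544 = 0.1924
β_Ingram = 0.01503 / 0.03544 = 0.4241
β_Galt = 0.02893 / 0.03544 = 0.8163
β_Kestrel = 0.07563 / 0.03544 = 2.1340
β_P = Σ w_i β_i = 0.25×0.1924 + 0.23×0.4241 + 0.32×0.8163 + 0.20×2.1340 = 0.8337
MRP = 11.6% − 3.0% = 8.60%
E(R_P) = R_f + β_P × MRP = 3.0% + 0.8337 × 8.6% = 10.17%

10.17%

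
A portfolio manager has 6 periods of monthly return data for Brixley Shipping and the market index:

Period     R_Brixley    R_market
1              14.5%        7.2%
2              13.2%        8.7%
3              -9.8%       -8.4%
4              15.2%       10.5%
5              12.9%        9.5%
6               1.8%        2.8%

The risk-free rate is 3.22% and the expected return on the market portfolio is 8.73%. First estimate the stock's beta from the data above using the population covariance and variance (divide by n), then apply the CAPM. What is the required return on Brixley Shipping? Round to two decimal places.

Mean R_i = (14.5 + 13.2 − 9.8 + 15.2 + 12.9 + 1.8) / 6 = 7.9667%
Mean R_m = (7.2 + 8.7 − 8.4 + 10.5 + 9.5 + 2.8) / 6 = 5.0500%
Σ(R_i − R̄_i)(R_m − R̄_m) = 347.3600  ⇒  Cov = 347.3600 / 6 = 57.8933
Σ(R_m − R̄_m)² = 253.4150  ⇒  Var(R_m) = 253.4150 / 6 = 42.2358
β = Cov / Var(R_m) = 57.8933 / 42.2358 = 1.3707
MRP = 8.73% − 3.22% = 5.51%
E(R) = R_f + β × MRP = 3.22% + 1.3707 × 5.51% = 10.77%

10.77%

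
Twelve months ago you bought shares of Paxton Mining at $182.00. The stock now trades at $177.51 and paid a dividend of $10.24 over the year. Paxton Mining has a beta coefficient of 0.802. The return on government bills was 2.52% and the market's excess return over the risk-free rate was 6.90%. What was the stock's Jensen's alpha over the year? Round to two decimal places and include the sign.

Realised HPR = (P1 + D1 − P0) / P0 = (177.51 + 10.24 − 182.00) / 182.00 = 5.75 / 182.00 = 3.1593%
CAPM required = R_f + β·MRP = 2.52% + 0.802 × 6.90% = 8.05380%
α = realised − required = 3.1593% − 8.05380% = -4.89%

-4.89%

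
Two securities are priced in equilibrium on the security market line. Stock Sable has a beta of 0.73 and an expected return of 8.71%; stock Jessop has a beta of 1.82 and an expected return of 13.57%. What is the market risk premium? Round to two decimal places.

4.46%

Both satisfy E(R) = R_f + β·MRP, so the slope of the SML is
MRP = (13.57% − 8.71%) / (1.82 − 0.73) = 4.86% / 1.09 = 4.4587%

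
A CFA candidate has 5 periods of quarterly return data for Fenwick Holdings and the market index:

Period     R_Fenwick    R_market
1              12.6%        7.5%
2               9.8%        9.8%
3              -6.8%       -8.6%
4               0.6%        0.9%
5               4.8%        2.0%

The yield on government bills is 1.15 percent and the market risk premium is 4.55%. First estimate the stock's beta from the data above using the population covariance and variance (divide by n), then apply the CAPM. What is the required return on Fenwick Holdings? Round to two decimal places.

Mean R_i = (12.6 + 9.8 − 6.8 + 0.6 + 4.8) / 5 = 4.2000%
Mean R_m = (7.5 + 9.8 − 8.6 + 0.9 + 2.0) / 5 = 2.3200%
Σ(R_i − R̄_i)(R_m − R̄_m) = 210.4400  ⇒  Cov = 210.4400 / 5 = 42.0880
Σ(R_m − R̄_m)² = 204.1480  ⇒  Var(R_m) = 204.1480 / 5 = 40.8296
β = Cov / Var(R_m) = 42.0880 / 40.8296 = 1.0308
E(R) = R_f + β × MRP = 1.15% + 1.0308 × 4.55% = 5.84%

5.84%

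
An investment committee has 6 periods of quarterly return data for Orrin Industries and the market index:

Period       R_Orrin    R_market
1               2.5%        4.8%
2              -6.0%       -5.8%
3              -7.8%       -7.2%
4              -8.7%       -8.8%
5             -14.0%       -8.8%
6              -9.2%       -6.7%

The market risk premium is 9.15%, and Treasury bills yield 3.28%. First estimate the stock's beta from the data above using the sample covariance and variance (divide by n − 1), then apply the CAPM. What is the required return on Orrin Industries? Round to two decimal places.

Mean R_i = (2.5 − 6.0 − 7.8 − 8.7 − 14.0 − 9.2) / 6 = -7.2000%
Mean R_m = (4.8 − 5.8 − 7.2 − 8.8 − 8.8 − 6.7) / 6 = -5.4167%
Σ(R_i − R̄_i)(R_m − R̄_m) = 130.3600  ⇒  Cov = 130.3600 / 5 = 26.0720
Σ(R_m − R̄_m)² = 132.2483  ⇒  Var(R_m) = 132.2483 / 5 = 26.4497
β = Cov / Var(R_m) = 26.0720 / 26.4497 = 0.9857
E(R) = R_f + β × MRP = 3.28% + 0.9857 × 9.15% = 12.30%

12.30%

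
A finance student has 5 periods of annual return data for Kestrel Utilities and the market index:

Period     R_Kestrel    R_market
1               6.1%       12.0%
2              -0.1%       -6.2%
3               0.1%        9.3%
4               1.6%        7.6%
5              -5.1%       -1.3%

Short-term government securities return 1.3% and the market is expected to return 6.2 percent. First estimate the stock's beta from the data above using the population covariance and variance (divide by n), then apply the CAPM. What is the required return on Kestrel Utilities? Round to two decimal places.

Mean R_i = (6.1 − 0.1 + 0.1 + 1.6 − 5.1) / 5 = 0.5200%
Mean R_m = (12.0 − 6.2 + 9.3 + 7.6 − 1.3) / 5 = 4.2800%
Σ(R_i − R̄_i)(R_m − R̄_m) = 82.4120  ⇒  Cov = 82.4120 / 5 = 16.4824
Σ(R_m − R̄_m)² = 236.7880  ⇒  Var(R_m) = 236.7880 / 5 = 47.3576
β = Cov / Var(R_m) = 16.4824 / 47.3576 = 0.3480
MRP = 6.2% − 1.3% = 4.90%
E(R) = R_f + β × MRP = 1.3% + 0.3480 × 4.9% = 3.01%

3.01%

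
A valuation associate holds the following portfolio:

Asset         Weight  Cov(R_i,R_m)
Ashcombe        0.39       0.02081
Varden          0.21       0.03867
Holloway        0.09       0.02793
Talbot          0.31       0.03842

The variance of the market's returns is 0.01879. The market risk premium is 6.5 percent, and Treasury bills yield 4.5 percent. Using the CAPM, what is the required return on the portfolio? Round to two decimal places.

β_Ashcombe = 0.02081 / 0.01879 = 1.1075
β_Varden = 0.03867 / 0.01879 = 2.0580
β_Holloway = 0.02793 / 0.01879 = 1.4864
β_Talbot = 0.03842 / 0.01879 = 2.0447
β_P = Σ w_i β_i = 0.39×1.1075 + 0.21×2.0580 + 0.09×1.4864 + 0.31×2.0447 = 1.6317
E(R_P) = R_f + β_P × MRP = 4.5% + 1.6317 × 6.5% = 15.11%

15.11%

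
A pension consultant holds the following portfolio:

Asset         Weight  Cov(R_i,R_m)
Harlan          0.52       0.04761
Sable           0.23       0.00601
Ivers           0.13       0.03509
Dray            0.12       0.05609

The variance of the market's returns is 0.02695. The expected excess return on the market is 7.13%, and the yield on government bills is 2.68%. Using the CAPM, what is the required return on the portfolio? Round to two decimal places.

12.58%

β_Harlan = 0.04761 / 0.02695 = 1.7666
β_Sable = 0.00601 / 0.02695 = 0.2230
β_Ivers = 0.03509 / 0.02695 = 1.3020
β_Dray = 0.05609 / 0.02695 = 2.0813
β_P = Σ w_i β_i = 0.52×1.7666 + 0.23×0.2230 + 0.13×1.3020 + 0.12×2.0813 = 1.3889
E(R_P) = R_f + β_P × MRP = 2.68% + 1.3889 × 7.13% = 12.58%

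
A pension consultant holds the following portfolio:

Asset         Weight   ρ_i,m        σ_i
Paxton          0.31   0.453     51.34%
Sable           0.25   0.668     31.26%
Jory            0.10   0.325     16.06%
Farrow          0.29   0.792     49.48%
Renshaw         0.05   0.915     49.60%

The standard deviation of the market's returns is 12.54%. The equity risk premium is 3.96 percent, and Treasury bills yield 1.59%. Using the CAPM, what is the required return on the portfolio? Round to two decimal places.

β_Paxton = 0.453 × 51.34% / 12.54% = 1.8546
β_Sable = 0.668 × 31.26% / 12.54% = 1.6652
β_Jory = 0.325 × 16.06% / 12.54% = 0.4162
β_Farrow = 0.792 × 49.48% / 12.54% = 3.1251
β_Renshaw = 0.915 × 49.60% / 12.54% = 3.6191
β_P = Σ w_i β_i = 0.31×1.8546 + 0.25×1.6652 + 0.10×0.4162 + 0.29×3.1251 + 0.05×3.6191 = 2.1201
E(R_P) = R_f + β_P × MRP = 1.59% + 2.1201 × 3.96% = 9.99%

9.99%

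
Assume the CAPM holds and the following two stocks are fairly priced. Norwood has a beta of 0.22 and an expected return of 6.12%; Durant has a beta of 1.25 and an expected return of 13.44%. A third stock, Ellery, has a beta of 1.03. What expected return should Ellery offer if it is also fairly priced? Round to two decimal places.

11.88%

MRP (SML slope) = (13.44% − 6.12%) / (1.25 − 0.22) = 7.32% / 1.03 = 7.1068%
R_f (intercept) = 6.12% − 0.22 × 7.1068% = 4.5565%
E(R_Ellery) = R_f + β × MRP = 4.5565% + 1.03 × 7.1068% = 11.88%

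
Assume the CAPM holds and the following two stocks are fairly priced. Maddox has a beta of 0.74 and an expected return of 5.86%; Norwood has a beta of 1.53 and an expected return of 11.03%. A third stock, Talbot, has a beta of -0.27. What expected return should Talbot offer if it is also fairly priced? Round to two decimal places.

MRP (SML slope) = (11.03% − 5.86%) / (1.53 − 0.74) = 5.17% / 0.79 = 6.5443%
R_f (intercept) = 5.86% − 0.74 × 6.5443% = 1.0172%
E(R_Talbot) = R_f + β × MRP = 1.0172% + -0.27 × 6.5443% = -0.75%

-0.75%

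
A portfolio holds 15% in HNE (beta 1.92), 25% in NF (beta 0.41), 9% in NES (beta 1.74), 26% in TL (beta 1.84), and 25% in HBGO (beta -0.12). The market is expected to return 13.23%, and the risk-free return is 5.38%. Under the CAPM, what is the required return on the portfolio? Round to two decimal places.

13.19%

β_P = Σ w_i β_i = 0.15×1.92 + 0.25×0.41 + 0.09×1.74 + 0.26×1.84 + 0.25×-0.12 = 0.9955
MRP = 13.23% − 5.38% = 7.85%
E(R_P) = R_f + β_P × MRP = 5.38% + 0.9955 × 7.85% = 13.19%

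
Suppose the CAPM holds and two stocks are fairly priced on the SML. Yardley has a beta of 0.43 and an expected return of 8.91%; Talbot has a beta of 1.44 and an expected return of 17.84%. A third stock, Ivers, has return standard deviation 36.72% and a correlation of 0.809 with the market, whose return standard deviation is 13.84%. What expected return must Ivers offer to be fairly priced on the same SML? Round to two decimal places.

24.09%

MRP = (17.84% − 8.91%) / (1.44 − 0.43) = 8.8416%
R_f = 8.91% − 0.43 × 8.8416% = 5.1081%
β_Ivers = ρ·σ_i/σ_m = 0.809 × 36.72 / 13.84 = 2.1464
E(R_Ivers) = R_f + β × MRP = 5.1081% + 2.1464 × 8.8416% = 24.09%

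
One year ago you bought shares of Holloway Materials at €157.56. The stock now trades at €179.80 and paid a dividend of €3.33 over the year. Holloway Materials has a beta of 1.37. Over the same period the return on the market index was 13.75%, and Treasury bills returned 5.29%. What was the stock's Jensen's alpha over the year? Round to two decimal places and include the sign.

-0.65%

Realised HPR = (P1 + D1 − P0) / P0 = (179.80 + 3.33 − 157.56) / 157.56 = 25.57 / 157.56 = 16.2287%
MRP = 13.75% − 5.29% = 8.46%
CAPM required = R_f + β·MRP = 5.29% + 1.37 × 8.46% = 16.8802%
α = realised − required = 16.2287% − 16.8802% = -0.65%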